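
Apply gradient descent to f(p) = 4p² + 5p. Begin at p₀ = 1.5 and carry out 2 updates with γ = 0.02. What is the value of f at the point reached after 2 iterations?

7.43030144

f′(p) = 8p + 5
Step 1: f′(1.5) = 17; p₁ = 1.5 − 0.02·17 = 1.16
Step 2: f′(1.16) = 14.28; p₂ = 1.16 − 0.02·14.28 = 0.8744
f(0.8744) = 7.43030144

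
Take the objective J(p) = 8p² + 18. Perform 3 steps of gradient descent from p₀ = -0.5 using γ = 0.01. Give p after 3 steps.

J′(p) = 16p
Step 1: J′(-0.5) = -8; p₁ = -0.5 − 0.01·(-8) = -0.42
Step 2: J′(-0.42) = -6.72; p₂ = -0.42 − 0.01·(-6.72) = -0.3528
Step 3: J′(-0.3528) = -5.6448; p₃ = -0.3528 − 0.01·(-5.6448) = -0.296352

-0.296352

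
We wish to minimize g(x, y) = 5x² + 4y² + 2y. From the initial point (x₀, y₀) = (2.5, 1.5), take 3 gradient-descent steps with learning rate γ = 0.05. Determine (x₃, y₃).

∇g = (10x, 8y + 2)
(x₁, y₁) = (2.5, 1.5) − 0.05·(25, 14) = (1.25, 0.8)
(x₂, y₂) = (1.25, 0.8) − 0.05·(12.5, 8.4) = (0.625, 0.38)
(x₃, y₃) = (0.625, 0.38) − 0.05·(6.25, 5.04) = (0.3125, 0.128)

(0.3125, 0.128)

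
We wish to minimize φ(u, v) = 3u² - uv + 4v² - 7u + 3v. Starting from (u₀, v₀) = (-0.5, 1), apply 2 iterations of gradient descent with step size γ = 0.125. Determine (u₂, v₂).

∇φ = (6u - v - 7, -u + 8v + 3)
Step 1: at (-0.5, 1), ∇φ = (-11, 11.5) → (-0.5, 1) − 0.125·(-11, 11.5) = (0.875, -0.4375)
Step 2: at (0.875, -0.4375), ∇φ = (-1.3125, -1.375) → (0.875, -0.4375) − 0.125·(-1.3125, -1.375) = (1.0390625, -0.265625)

(1.0390625, -0.265625)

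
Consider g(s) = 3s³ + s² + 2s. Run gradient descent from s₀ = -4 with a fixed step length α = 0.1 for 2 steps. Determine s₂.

-299.596

g′(s) = 9s² + 2s + 2
Step 1: g′(-4) = 138; s₁ = -4 − 0.1·138 = -17.8
Step 2: g′(-17.8) = 2817.96; s₂ = -17.8 − 0.1·2817.96 = -299.596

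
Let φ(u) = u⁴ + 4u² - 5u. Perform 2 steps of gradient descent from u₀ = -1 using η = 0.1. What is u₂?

φ′(u) = 4u³ + 8u - 5
u₁ = -1 − 0.1·(-17) = 0.7
u₂ = 0.7 − 0.1·1.972 = 0.5028

0.5028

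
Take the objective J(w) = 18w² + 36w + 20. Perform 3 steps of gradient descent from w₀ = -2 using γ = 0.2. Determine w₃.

237.328

J′(w) = 36w + 36
w₁ = -2 − 0.2·(-36) = 5.2
w₂ = 5.2 − 0.2·223.2 = -39.44
w₃ = -39.44 − 0.2·(-1383.84) = 237.328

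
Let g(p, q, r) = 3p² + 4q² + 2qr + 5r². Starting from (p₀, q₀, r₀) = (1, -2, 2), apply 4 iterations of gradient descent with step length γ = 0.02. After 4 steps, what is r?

∇g = (6p, 8q + 2r, 2q + 10r)
Step 1: at (1, -2, 2), ∇g = (6, -12, 16) → (1, -2, 2) − 0.02·(6, -12, 16) = (0.88, -1.76, 1.68)
Step 2: at (0.88, -1.76, 1.68), ∇g = (5.28, -10.72, 13.28) → (0.88, -1.76, 1.68) − 0.02·(5.28, -10.72, 13.28) = (0.7744, -1.5456, 1.4144)
Step 3: at (0.7744, -1.5456, 1.4144), ∇g = (4.6464, -9.536, 11.0528) → (0.7744, -1.5456, 1.4144) − 0.02·(4.6464, -9.536, 11.0528) = (0.681472, -1.35488, 1.193344)
Step 4: at (0.681472, -1.35488, 1.193344), ∇g = (4.088832, -8.452352, 9.22368) → (0.681472, -1.35488, 1.193344) − 0.02·(4.088832, -8.452352, 9.22368) = (0.59969536, -1.18583296, 1.0088704)
r = 1.0088704

1.0088704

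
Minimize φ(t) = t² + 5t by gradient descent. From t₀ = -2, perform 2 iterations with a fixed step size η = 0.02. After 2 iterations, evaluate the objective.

φ′(t) = 2t + 5
t₁ = -2 − 0.02·1 = -2.02
t₂ = -2.02 − 0.02·0.96 = -2.0392
φ(-2.0392) = -6.03766336

-6.03766336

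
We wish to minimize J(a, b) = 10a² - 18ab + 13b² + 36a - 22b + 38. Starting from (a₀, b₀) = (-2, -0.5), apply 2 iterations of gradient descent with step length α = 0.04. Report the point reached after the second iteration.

(-2.2688, -0.6824)

∇J = (20a - 18b + 36, -18a + 26b - 22)
(a₁, b₁) = (-2, -0.5) − 0.04·(5, 1) = (-2.2, -0.54)
(a₂, b₂) = (-2.2, -0.54) − 0.04·(1.72, 3.56) = (-2.2688, -0.6824)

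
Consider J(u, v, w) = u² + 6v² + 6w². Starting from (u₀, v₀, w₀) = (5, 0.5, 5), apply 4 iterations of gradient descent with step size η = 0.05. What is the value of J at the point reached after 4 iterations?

∇J = (2u, 12v, 12w)
Step 1: at (5, 0.5, 5), ∇J = (10, 6, 60) → (5, 0.5, 5) − 0.05·(10, 6, 60) = (4.5, 0.2, 2)
Step 2: at (4.5, 0.2, 2), ∇J = (9, 2.4, 24) → (4.5, 0.2, 2) − 0.05·(9, 2.4, 24) = (4.05, 0.08, 0.8)
Step 3: at (4.05, 0.08, 0.8), ∇J = (8.1, 0.96, 9.6) → (4.05, 0.08, 0.8) − 0.05·(8.1, 0.96, 9.6) = (3.645, 0.032, 0.32)
Step 4: at (3.645, 0.032, 0.32), ∇J = (7.29, 0.384, 3.84) → (3.645, 0.032, 0.32) − 0.05·(7.29, 0.384, 3.84) = (3.2805, 0.0128, 0.128)
J(3.2805, 0.0128, 0.128) = 10.86096729

10.86096729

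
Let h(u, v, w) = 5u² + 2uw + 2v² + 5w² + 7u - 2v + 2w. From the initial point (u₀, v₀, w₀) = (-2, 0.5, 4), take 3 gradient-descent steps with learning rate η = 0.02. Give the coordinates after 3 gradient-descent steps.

(-1.6768, 0.5, 2.133984)

∇h = (10u + 2w + 7, 4v - 2, 2u + 10w + 2)
Step 1: at (-2, 0.5, 4), ∇h = (-5, 0, 38) → (-2, 0.5, 4) − 0.02·(-5, 0, 38) = (-1.9, 0.5, 3.24)
Step 2: at (-1.9, 0.5, 3.24), ∇h = (-5.52, 0, 30.6) → (-1.9, 0.5, 3.24) − 0.02·(-5.52, 0, 30.6) = (-1.7896, 0.5, 2.628)
Step 3: at (-1.7896, 0.5, 2.628), ∇h = (-5.64, 0, 24.7008) → (-1.7896, 0.5, 2.628) − 0.02·(-5.64, 0, 24.7008) = (-1.6768, 0.5, 2.133984)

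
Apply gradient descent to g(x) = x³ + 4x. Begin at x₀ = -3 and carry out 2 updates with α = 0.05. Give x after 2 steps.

-7.855375

g′(x) = 3x² + 4
x₁ = -3 − 0.05·31 = -4.55
x₂ = -4.55 − 0.05·66.1075 = -7.855375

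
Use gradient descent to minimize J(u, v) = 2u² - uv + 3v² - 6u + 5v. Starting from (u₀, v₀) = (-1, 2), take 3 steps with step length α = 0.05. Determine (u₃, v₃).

(0.353, 0.10175)

∇J = (4u - v - 6, -u + 6v + 5)
Step 1: at (-1, 2), ∇J = (-12, 18) → (-1, 2) − 0.05·(-12, 18) = (-0.4, 1.1)
Step 2: at (-0.4, 1.1), ∇J = (-8.7, 12) → (-0.4, 1.1) − 0.05·(-8.7, 12) = (0.035, 0.5)
Step 3: at (0.035, 0.5), ∇J = (-6.36, 7.965) → (0.035, 0.5) − 0.05·(-6.36, 7.965) = (0.353, 0.10175)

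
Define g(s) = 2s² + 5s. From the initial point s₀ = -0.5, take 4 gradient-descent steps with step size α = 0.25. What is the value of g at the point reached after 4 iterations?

-3.125

g′(s) = 4s + 5
s₁ = -0.5 − 0.25·3 = -1.25
s₂ = -1.25 − 0.25·0 = -1.25
s₃ = -1.25 − 0.25·0 = -1.25
s₄ = -1.25 − 0.25·0 = -1.25
g(-1.25) = -3.125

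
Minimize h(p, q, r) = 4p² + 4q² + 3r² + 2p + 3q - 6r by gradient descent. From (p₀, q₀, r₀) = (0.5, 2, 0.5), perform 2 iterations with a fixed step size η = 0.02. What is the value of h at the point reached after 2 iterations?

8.99070464

∇h = (8p + 2, 8q + 3, 6r - 6)
Step 1: at (0.5, 2, 0.5), ∇h = (6, 19, -3) → (0.5, 2, 0.5) − 0.02·(6, 19, -3) = (0.38, 1.62, 0.56)
Step 2: at (0.38, 1.62, 0.56), ∇h = (5.04, 15.96, -2.64) → (0.38, 1.62, 0.56) − 0.02·(5.04, 15.96, -2.64) = (0.2792, 1.3008, 0.6128)
h(0.2792, 1.3008, 0.6128) = 8.99070464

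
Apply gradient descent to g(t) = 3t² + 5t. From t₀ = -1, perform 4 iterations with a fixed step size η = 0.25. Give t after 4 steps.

-0.84375

g′(t) = 6t + 5
Step 1: g′(-1) = -1; t₁ = -1 − 0.25·(-1) = -0.75
Step 2: g′(-0.75) = 0.5; t₂ = -0.75 − 0.25·0.5 = -0.875
Step 3: g′(-0.875) = -0.25; t₃ = -0.875 − 0.25·(-0.25) = -0.8125
Step 4: g′(-0.8125) = 0.125; t₄ = -0.8125 − 0.25·0.125 = -0.84375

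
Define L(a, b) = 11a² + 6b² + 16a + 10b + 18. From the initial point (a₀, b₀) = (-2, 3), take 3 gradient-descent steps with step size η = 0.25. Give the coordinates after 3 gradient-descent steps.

∇L = (22a + 16, 12b + 10)
(a₁, b₁) = (-2, 3) − 0.25·(-28, 46) = (5, -8.5)
(a₂, b₂) = (5, -8.5) − 0.25·(126, -92) = (-26.5, 14.5)
(a₃, b₃) = (-26.5, 14.5) − 0.25·(-567, 184) = (115.25, -31.5)

(115.25, -31.5)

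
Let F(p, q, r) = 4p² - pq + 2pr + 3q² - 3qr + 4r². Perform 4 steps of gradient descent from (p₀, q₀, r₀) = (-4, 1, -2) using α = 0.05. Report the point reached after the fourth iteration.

(-0.439525, -0.121775, 0.067425)

∇F = (8p - q + 2r, -p + 6q - 3r, 2p - 3q + 8r)
(p₁, q₁, r₁) = (-4, 1, -2) − 0.05·(-37, 16, -27) = (-2.15, 0.2, -0.65)
(p₂, q₂, r₂) = (-2.15, 0.2, -0.65) − 0.05·(-18.7, 5.3, -10.1) = (-1.215, -0.065, -0.145)
(p₃, q₃, r₃) = (-1.215, -0.065, -0.145) − 0.05·(-9.945, 1.26, -3.395) = (-0.71775, -0.128, 0.02475)
(p₄, q₄, r₄) = (-0.71775, -0.128, 0.02475) − 0.05·(-5.5645, -0.1245, -0.8535) = (-0.439525, -0.121775, 0.067425)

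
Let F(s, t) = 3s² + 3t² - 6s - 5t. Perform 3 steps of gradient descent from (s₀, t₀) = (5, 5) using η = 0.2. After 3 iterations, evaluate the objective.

-5.076928

∇F = (6s - 6, 6t - 5)
(s₁, t₁) = (5, 5) − 0.2·(24, 25) = (0.2, 0)
(s₂, t₂) = (0.2, 0) − 0.2·(-4.8, -5) = (1.16, 1)
(s₃, t₃) = (1.16, 1) − 0.2·(0.96, 1) = (0.968, 0.8)
F(0.968, 0.8) = -5.076928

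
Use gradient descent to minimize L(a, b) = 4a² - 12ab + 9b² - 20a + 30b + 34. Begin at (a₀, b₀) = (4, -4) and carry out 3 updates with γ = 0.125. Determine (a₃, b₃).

(-24.59375, 38.890625)

∇L = (8a - 12b - 20, -12a + 18b + 30)
(a₁, b₁) = (4, -4) − 0.125·(60, -90) = (-3.5, 7.25)
(a₂, b₂) = (-3.5, 7.25) − 0.125·(-135, 202.5) = (13.375, -18.0625)
(a₃, b₃) = (13.375, -18.0625) − 0.125·(303.75, -455.625) = (-24.59375, 38.890625)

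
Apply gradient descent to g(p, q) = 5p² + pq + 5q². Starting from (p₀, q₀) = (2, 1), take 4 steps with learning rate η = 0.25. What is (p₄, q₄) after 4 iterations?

∇g = (10p + q, p + 10q)
(p₁, q₁) = (2, 1) − 0.25·(21, 12) = (-3.25, -2)
(p₂, q₂) = (-3.25, -2) − 0.25·(-34.5, -23.25) = (5.375, 3.8125)
(p₃, q₃) = (5.375, 3.8125) − 0.25·(57.5625, 43.5) = (-9.015625, -7.0625)
(p₄, q₄) = (-9.015625, -7.0625) − 0.25·(-97.21875, -79.640625) = (15.2890625, 12.84765625)

(15.2890625, 12.84765625)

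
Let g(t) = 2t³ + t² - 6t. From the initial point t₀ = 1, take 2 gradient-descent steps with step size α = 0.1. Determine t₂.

g′(t) = 6t² + 2t - 6
t₁ = 1 − 0.1·2 = 0.8
t₂ = 0.8 − 0.1·(-0.56) = 0.856

0.856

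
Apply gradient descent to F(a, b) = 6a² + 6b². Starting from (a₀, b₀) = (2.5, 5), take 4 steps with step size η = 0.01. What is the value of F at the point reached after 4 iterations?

∇F = (12a, 12b)
(a₁, b₁) = (2.5, 5) − 0.01·(30, 60) = (2.2, 4.4)
(a₂, b₂) = (2.2, 4.4) − 0.01·(26.4, 52.8) = (1.936, 3.872)
(a₃, b₃) = (1.936, 3.872) − 0.01·(23.232, 46.464) = (1.70368, 3.40736)
(a₄, b₄) = (1.70368, 3.40736) − 0.01·(20.44416, 40.88832) = (1.4992384, 2.9984768)
F(1.4992384, 2.9984768) = 67.4314734010368

67.4314734010368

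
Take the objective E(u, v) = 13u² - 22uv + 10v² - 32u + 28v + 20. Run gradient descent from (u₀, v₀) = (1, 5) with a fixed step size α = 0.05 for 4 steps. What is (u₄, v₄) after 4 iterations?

(-3.4274, 7.9709)

∇E = (26u - 22v - 32, -22u + 20v + 28)
(u₁, v₁) = (1, 5) − 0.05·(-116, 106) = (6.8, -0.3)
(u₂, v₂) = (6.8, -0.3) − 0.05·(151.4, -127.6) = (-0.77, 6.08)
(u₃, v₃) = (-0.77, 6.08) − 0.05·(-185.78, 166.54) = (8.519, -2.247)
(u₄, v₄) = (8.519, -2.247) − 0.05·(238.928, -204.358) = (-3.4274, 7.9709)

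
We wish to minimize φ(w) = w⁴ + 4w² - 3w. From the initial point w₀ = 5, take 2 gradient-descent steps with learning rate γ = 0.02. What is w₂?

10.36793792

φ′(w) = 4w³ + 8w - 3
w₁ = 5 − 0.02·537 = -5.74
w₂ = -5.74 − 0.02·(-805.396896) = 10.36793792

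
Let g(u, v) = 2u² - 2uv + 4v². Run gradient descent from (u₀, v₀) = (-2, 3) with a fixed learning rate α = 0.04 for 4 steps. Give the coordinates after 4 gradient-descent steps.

(-0.61270528, 0.41650944)

∇g = (4u - 2v, -2u + 8v)
(u₁, v₁) = (-2, 3) − 0.04·(-14, 28) = (-1.44, 1.88)
(u₂, v₂) = (-1.44, 1.88) − 0.04·(-9.52, 17.92) = (-1.0592, 1.1632)
(u₃, v₃) = (-1.0592, 1.1632) − 0.04·(-6.5632, 11.424) = (-0.796672, 0.70624)
(u₄, v₄) = (-0.796672, 0.70624) − 0.04·(-4.599168, 7.243264) = (-0.61270528, 0.41650944)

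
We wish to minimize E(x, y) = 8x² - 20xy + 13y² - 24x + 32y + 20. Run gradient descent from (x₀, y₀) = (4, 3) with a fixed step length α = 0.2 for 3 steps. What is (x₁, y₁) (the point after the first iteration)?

∇E = (16x - 20y - 24, -20x + 26y + 32)
(x₁, y₁) = (4, 3) − 0.2·(-20, 30) = (8, -3)

(8, -3)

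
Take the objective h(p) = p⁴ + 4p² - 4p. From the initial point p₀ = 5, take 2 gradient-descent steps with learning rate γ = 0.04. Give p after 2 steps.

699.90847744

h′(p) = 4p³ + 8p - 4
Step 1: h′(5) = 536; p₁ = 5 − 0.04·536 = -16.44
Step 2: h′(-16.44) = -17908.711936; p₂ = -16.44 − 0.04·(-17908.711936) = 699.90847744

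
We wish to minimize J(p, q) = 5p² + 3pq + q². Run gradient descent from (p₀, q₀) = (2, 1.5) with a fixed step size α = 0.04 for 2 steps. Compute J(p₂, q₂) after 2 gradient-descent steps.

3.307968

∇J = (10p + 3q, 3p + 2q)
Step 1: at (2, 1.5), ∇J = (24.5, 9) → (2, 1.5) − 0.04·(24.5, 9) = (1.02, 1.14)
Step 2: at (1.02, 1.14), ∇J = (13.62, 5.34) → (1.02, 1.14) − 0.04·(13.62, 5.34) = (0.4752, 0.9264)
J(0.4752, 0.9264) = 3.307968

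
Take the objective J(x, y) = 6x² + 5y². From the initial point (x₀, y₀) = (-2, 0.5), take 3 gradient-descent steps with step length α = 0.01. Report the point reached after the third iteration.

∇J = (12x, 10y)
(x₁, y₁) = (-2, 0.5) − 0.01·(-24, 5) = (-1.76, 0.45)
(x₂, y₂) = (-1.76, 0.45) − 0.01·(-21.12, 4.5) = (-1.5488, 0.405)
(x₃, y₃) = (-1.5488, 0.405) − 0.01·(-18.5856, 4.05) = (-1.362944, 0.3645)

(-1.362944, 0.3645)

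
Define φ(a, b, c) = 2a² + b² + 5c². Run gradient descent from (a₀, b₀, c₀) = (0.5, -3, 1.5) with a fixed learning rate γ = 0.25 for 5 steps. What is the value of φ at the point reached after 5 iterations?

∇φ = (4a, 2b, 10c)
Step 1: at (0.5, -3, 1.5), ∇φ = (2, -6, 15) → (0.5, -3, 1.5) − 0.25·(2, -6, 15) = (0, -1.5, -2.25)
Step 2: at (0, -1.5, -2.25), ∇φ = (0, -3, -22.5) → (0, -1.5, -2.25) − 0.25·(0, -3, -22.5) = (0, -0.75, 3.375)
Step 3: at (0, -0.75, 3.375), ∇φ = (0, -1.5, 33.75) → (0, -0.75, 3.375) − 0.25·(0, -1.5, 33.75) = (0, -0.375, -5.0625)
Step 4: at (0, -0.375, -5.0625), ∇φ = (0, -0.75, -50.625) → (0, -0.375, -5.0625) − 0.25·(0, -0.75, -50.625) = (0, -0.1875, 7.59375)
Step 5: at (0, -0.1875, 7.59375), ∇φ = (0, -0.375, 75.9375) → (0, -0.1875, 7.59375) − 0.25·(0, -0.375, 75.9375) = (0, -0.09375, -11.390625)
φ(0, -0.09375, -11.390625) = 648.740478515625

648.740478515625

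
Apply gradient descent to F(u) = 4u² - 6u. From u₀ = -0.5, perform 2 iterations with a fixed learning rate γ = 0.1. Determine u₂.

0.7

F′(u) = 8u - 6
Step 1: F′(-0.5) = -10; u₁ = -0.5 − 0.1·(-10) = 0.5
Step 2: F′(0.5) = -2; u₂ = 0.5 − 0.1·(-2) = 0.7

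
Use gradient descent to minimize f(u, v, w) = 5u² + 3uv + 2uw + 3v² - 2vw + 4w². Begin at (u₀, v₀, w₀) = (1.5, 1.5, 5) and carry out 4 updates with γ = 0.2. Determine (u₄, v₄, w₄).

(10.0512, 3.2736, 4.584)

∇f = (10u + 3v + 2w, 3u + 6v - 2w, 2u - 2v + 8w)
(u₁, v₁, w₁) = (1.5, 1.5, 5) − 0.2·(29.5, 3.5, 40) = (-4.4, 0.8, -3)
(u₂, v₂, w₂) = (-4.4, 0.8, -3) − 0.2·(-47.6, -2.4, -34.4) = (5.12, 1.28, 3.88)
(u₃, v₃, w₃) = (5.12, 1.28, 3.88) − 0.2·(62.8, 15.28, 38.72) = (-7.44, -1.776, -3.864)
(u₄, v₄, w₄) = (-7.44, -1.776, -3.864) − 0.2·(-87.456, -25.248, -42.24) = (10.0512, 3.2736, 4.584)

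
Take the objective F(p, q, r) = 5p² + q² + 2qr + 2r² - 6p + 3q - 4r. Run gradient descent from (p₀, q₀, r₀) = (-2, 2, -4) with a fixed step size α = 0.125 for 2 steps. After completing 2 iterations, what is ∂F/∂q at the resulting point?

∇F = (10p - 6, 2q + 2r + 3, 2q + 4r - 4)
Step 1: at (-2, 2, -4), ∇F = (-26, -1, -16) → (-2, 2, -4) − 0.125·(-26, -1, -16) = (1.25, 2.125, -2)
Step 2: at (1.25, 2.125, -2), ∇F = (6.5, 3.25, -7.75) → (1.25, 2.125, -2) − 0.125·(6.5, 3.25, -7.75) = (0.4375, 1.71875, -1.03125)
∂F/∂q at (0.4375, 1.71875, -1.03125) = 4.375

4.375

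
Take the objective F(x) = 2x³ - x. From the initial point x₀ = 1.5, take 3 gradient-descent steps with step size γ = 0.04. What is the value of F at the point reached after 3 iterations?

F′(x) = 6x² - 1
Step 1: F′(1.5) = 12.5; x₁ = 1.5 − 0.04·12.5 = 1
Step 2: F′(1) = 5; x₂ = 1 − 0.04·5 = 0.8
Step 3: F′(0.8) = 2.84; x₃ = 0.8 − 0.04·2.84 = 0.6864
F(0.6864) = -0.039612198912

-0.039612198912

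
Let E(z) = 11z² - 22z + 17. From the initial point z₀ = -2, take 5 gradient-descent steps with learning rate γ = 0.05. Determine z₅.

E′(z) = 22z - 22
Step 1: E′(-2) = -66; z₁ = -2 − 0.05·(-66) = 1.3
Step 2: E′(1.3) = 6.6; z₂ = 1.3 − 0.05·6.6 = 0.97
Step 3: E′(0.97) = -0.66; z₃ = 0.97 − 0.05·(-0.66) = 1.003
Step 4: E′(1.003) = 0.066; z₄ = 1.003 − 0.05·0.066 = 0.9997
Step 5: E′(0.9997) = -0.0066; z₅ = 0.9997 − 0.05·(-0.0066) = 1.00003

1.00003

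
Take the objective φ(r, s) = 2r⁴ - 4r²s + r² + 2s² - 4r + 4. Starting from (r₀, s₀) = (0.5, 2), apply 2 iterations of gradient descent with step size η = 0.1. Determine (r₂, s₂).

(0.46, 1.68)

∇φ = (8r³ - 8rs + 2r - 4, -4r² + 4s)
(r₁, s₁) = (0.5, 2) − 0.1·(-10, 7) = (1.5, 1.3)
(r₂, s₂) = (1.5, 1.3) − 0.1·(10.4, -3.8) = (0.46, 1.68)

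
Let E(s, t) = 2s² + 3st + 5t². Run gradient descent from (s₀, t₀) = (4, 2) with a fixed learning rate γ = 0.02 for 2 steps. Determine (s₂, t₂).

∇E = (4s + 3t, 3s + 10t)
(s₁, t₁) = (4, 2) − 0.02·(22, 32) = (3.56, 1.36)
(s₂, t₂) = (3.56, 1.36) − 0.02·(18.32, 24.28) = (3.1936, 0.8744)

(3.1936, 0.8744)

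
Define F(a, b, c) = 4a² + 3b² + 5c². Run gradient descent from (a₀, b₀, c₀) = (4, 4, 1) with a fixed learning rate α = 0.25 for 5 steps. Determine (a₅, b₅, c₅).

(-4, -0.125, -7.59375)

∇F = (8a, 6b, 10c)
Step 1: at (4, 4, 1), ∇F = (32, 24, 10) → (4, 4, 1) − 0.25·(32, 24, 10) = (-4, -2, -1.5)
Step 2: at (-4, -2, -1.5), ∇F = (-32, -12, -15) → (-4, -2, -1.5) − 0.25·(-32, -12, -15) = (4, 1, 2.25)
Step 3: at (4, 1, 2.25), ∇F = (32, 6, 22.5) → (4, 1, 2.25) − 0.25·(32, 6, 22.5) = (-4, -0.5, -3.375)
Step 4: at (-4, -0.5, -3.375), ∇F = (-32, -3, -33.75) → (-4, -0.5, -3.375) − 0.25·(-32, -3, -33.75) = (4, 0.25, 5.0625)
Step 5: at (4, 0.25, 5.0625), ∇F = (32, 1.5, 50.625) → (4, 0.25, 5.0625) − 0.25·(32, 1.5, 50.625) = (-4, -0.125, -7.59375)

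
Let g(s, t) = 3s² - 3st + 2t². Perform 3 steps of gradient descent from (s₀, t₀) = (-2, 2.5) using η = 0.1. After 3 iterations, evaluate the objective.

0.20184375

∇g = (6s - 3t, -3s + 4t)
(s₁, t₁) = (-2, 2.5) − 0.1·(-19.5, 16) = (-0.05, 0.9)
(s₂, t₂) = (-0.05, 0.9) − 0.1·(-3, 3.75) = (0.25, 0.525)
(s₃, t₃) = (0.25, 0.525) − 0.1·(-0.075, 1.35) = (0.2575, 0.39)
g(0.2575, 0.39) = 0.20184375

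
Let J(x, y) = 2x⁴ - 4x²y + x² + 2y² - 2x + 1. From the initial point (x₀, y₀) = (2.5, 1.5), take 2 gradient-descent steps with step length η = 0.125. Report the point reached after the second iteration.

(882.015625, 49.46875)

∇J = (8x³ - 8xy + 2x - 2, -4x² + 4y)
(x₁, y₁) = (2.5, 1.5) − 0.125·(98, -19) = (-9.75, 3.875)
(x₂, y₂) = (-9.75, 3.875) − 0.125·(-7134.125, -364.75) = (882.015625, 49.46875)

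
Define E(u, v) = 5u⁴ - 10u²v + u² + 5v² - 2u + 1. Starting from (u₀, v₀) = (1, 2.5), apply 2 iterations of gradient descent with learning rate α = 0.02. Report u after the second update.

∇E = (20u³ - 20uv + 2u - 2, -10u² + 10v)
(u₁, v₁) = (1, 2.5) − 0.02·(-30, 15) = (1.6, 2.2)
(u₂, v₂) = (1.6, 2.2) − 0.02·(12.72, -3.6) = (1.3456, 2.272)
u = 1.3456

1.3456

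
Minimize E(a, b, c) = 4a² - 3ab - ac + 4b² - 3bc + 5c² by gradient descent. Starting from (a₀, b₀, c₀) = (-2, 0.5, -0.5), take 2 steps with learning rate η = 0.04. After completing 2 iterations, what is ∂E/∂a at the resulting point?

-6.496

∇E = (8a - 3b - c, -3a + 8b - 3c, -a - 3b + 10c)
(a₁, b₁, c₁) = (-2, 0.5, -0.5) − 0.04·(-17, 11.5, -4.5) = (-1.32, 0.04, -0.32)
(a₂, b₂, c₂) = (-1.32, 0.04, -0.32) − 0.04·(-10.36, 5.24, -2) = (-0.9056, -0.1696, -0.24)
∂E/∂a at (-0.9056, -0.1696, -0.24) = -6.496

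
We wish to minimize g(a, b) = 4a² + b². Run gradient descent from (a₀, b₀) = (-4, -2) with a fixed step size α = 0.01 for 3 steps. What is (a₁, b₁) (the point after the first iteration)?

(-3.68, -1.96)

∇g = (8a, 2b)
(a₁, b₁) = (-4, -2) − 0.01·(-32, -4) = (-3.68, -1.96)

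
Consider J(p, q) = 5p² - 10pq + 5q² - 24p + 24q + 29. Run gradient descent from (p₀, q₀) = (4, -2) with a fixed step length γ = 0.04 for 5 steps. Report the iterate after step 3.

(2.2144, -0.2144)

∇J = (10p - 10q - 24, -10p + 10q + 24)
Step 1: at (4, -2), ∇J = (36, -36) → (4, -2) − 0.04·(36, -36) = (2.56, -0.56)
Step 2: at (2.56, -0.56), ∇J = (7.2, -7.2) → (2.56, -0.56) − 0.04·(7.2, -7.2) = (2.272, -0.272)
Step 3: at (2.272, -0.272), ∇J = (1.44, -1.44) → (2.272, -0.272) − 0.04·(1.44, -1.44) = (2.2144, -0.2144)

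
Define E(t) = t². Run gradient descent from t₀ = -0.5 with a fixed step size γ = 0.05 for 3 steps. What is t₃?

-0.3645

E′(t) = 2t
Step 1: E′(-0.5) = -1; t₁ = -0.5 − 0.05·(-1) = -0.45
Step 2: E′(-0.45) = -0.9; t₂ = -0.45 − 0.05·(-0.9) = -0.405
Step 3: E′(-0.405) = -0.81; t₃ = -0.405 − 0.05·(-0.81) = -0.3645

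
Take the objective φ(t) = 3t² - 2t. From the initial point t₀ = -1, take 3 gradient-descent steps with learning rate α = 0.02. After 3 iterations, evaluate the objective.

2.143488462848

φ′(t) = 6t - 2
Step 1: φ′(-1) = -8; t₁ = -1 − 0.02·(-8) = -0.84
Step 2: φ′(-0.84) = -7.04; t₂ = -0.84 − 0.02·(-7.04) = -0.6992
Step 3: φ′(-0.6992) = -6.1952; t₃ = -0.6992 − 0.02·(-6.1952) = -0.575296
φ(-0.575296) = 2.143488462848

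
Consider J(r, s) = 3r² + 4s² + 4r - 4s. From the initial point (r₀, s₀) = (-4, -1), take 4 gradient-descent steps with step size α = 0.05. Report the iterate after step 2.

∇J = (6r + 4, 8s - 4)
(r₁, s₁) = (-4, -1) − 0.05·(-20, -12) = (-3, -0.4)
(r₂, s₂) = (-3, -0.4) − 0.05·(-14, -7.2) = (-2.3, -0.04)

(-2.3, -0.04)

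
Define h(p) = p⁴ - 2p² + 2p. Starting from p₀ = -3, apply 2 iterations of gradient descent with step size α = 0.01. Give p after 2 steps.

h′(p) = 4p³ - 4p + 2
Step 1: h′(-3) = -94; p₁ = -3 − 0.01·(-94) = -2.06
Step 2: h′(-2.06) = -24.727264; p₂ = -2.06 − 0.01·(-24.727264) = -1.81272736

-1.81272736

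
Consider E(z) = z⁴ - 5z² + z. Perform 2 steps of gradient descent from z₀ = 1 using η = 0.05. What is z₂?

1.434375

E′(z) = 4z³ - 10z + 1
z₁ = 1 − 0.05·(-5) = 1.25
z₂ = 1.25 − 0.05·(-3.6875) = 1.434375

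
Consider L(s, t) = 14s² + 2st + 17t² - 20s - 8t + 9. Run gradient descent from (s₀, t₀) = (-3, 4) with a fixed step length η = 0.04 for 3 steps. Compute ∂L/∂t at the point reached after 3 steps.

-4.861056

∇L = (28s + 2t - 20, 2s + 34t - 8)
Step 1: at (-3, 4), ∇L = (-96, 122) → (-3, 4) − 0.04·(-96, 122) = (0.84, -0.88)
Step 2: at (0.84, -0.88), ∇L = (1.76, -36.24) → (0.84, -0.88) − 0.04·(1.76, -36.24) = (0.7696, 0.5696)
Step 3: at (0.7696, 0.5696), ∇L = (2.688, 12.9056) → (0.7696, 0.5696) − 0.04·(2.688, 12.9056) = (0.66208, 0.053376)
∂L/∂t at (0.66208, 0.053376) = -4.861056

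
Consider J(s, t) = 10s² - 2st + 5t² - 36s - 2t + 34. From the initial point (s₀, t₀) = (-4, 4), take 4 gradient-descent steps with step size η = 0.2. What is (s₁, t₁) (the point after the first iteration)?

∇J = (20s - 2t - 36, -2s + 10t - 2)
(s₁, t₁) = (-4, 4) − 0.2·(-124, 46) = (20.8, -5.2)

(20.8, -5.2)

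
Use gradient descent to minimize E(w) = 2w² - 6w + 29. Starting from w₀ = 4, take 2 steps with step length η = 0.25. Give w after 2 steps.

E′(w) = 4w - 6
Step 1: E′(4) = 10; w₁ = 4 − 0.25·10 = 1.5
Step 2: E′(1.5) = 0; w₂ = 1.5 − 0.25·0 = 1.5

1.5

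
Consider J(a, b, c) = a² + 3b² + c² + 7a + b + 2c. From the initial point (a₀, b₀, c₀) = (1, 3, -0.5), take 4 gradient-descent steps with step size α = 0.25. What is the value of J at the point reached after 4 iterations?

∇J = (2a + 7, 6b + 1, 2c + 2)
(a₁, b₁, c₁) = (1, 3, -0.5) − 0.25·(9, 19, 1) = (-1.25, -1.75, -0.75)
(a₂, b₂, c₂) = (-1.25, -1.75, -0.75) − 0.25·(4.5, -9.5, 0.5) = (-2.375, 0.625, -0.875)
(a₃, b₃, c₃) = (-2.375, 0.625, -0.875) − 0.25·(2.25, 4.75, 0.25) = (-2.9375, -0.5625, -0.9375)
(a₄, b₄, c₄) = (-2.9375, -0.5625, -0.9375) − 0.25·(1.125, -2.375, 0.125) = (-3.21875, 0.03125, -0.96875)
J(-3.21875, 0.03125, -0.96875) = -13.1357421875

-13.1357421875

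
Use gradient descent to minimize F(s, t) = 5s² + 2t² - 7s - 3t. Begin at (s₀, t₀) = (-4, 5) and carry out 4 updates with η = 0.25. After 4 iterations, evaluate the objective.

2827.1376953125

∇F = (10s - 7, 4t - 3)
Step 1: at (-4, 5), ∇F = (-47, 17) → (-4, 5) − 0.25·(-47, 17) = (7.75, 0.75)
Step 2: at (7.75, 0.75), ∇F = (70.5, 0) → (7.75, 0.75) − 0.25·(70.5, 0) = (-9.875, 0.75)
Step 3: at (-9.875, 0.75), ∇F = (-105.75, 0) → (-9.875, 0.75) − 0.25·(-105.75, 0) = (16.5625, 0.75)
Step 4: at (16.5625, 0.75), ∇F = (158.625, 0) → (16.5625, 0.75) − 0.25·(158.625, 0) = (-23.09375, 0.75)
F(-23.09375, 0.75) = 2827.1376953125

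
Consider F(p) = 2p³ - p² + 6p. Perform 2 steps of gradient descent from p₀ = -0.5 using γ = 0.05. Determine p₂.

-1.5741875

F′(p) = 6p² - 2p + 6
Step 1: F′(-0.5) = 8.5; p₁ = -0.5 − 0.05·8.5 = -0.925
Step 2: F′(-0.925) = 12.98375; p₂ = -0.925 − 0.05·12.98375 = -1.5741875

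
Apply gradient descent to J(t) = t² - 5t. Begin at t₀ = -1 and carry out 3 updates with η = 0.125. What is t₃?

1.0234375

J′(t) = 2t - 5
t₁ = -1 − 0.125·(-7) = -0.125
t₂ = -0.125 − 0.125·(-5.25) = 0.53125
t₃ = 0.53125 − 0.125·(-3.9375) = 1.0234375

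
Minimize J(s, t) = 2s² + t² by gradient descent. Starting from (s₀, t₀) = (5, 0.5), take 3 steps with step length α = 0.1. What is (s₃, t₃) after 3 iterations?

∇J = (4s, 2t)
(s₁, t₁) = (5, 0.5) − 0.1·(20, 1) = (3, 0.4)
(s₂, t₂) = (3, 0.4) − 0.1·(12, 0.8) = (1.8, 0.32)
(s₃, t₃) = (1.8, 0.32) − 0.1·(7.2, 0.64) = (1.08, 0.256)

(1.08, 0.256)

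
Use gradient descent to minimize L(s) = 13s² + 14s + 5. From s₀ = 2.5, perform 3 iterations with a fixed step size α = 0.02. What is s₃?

-0.202432

L′(s) = 26s + 14
s₁ = 2.5 − 0.02·79 = 0.92
s₂ = 0.92 − 0.02·37.92 = 0.1616
s₃ = 0.1616 − 0.02·18.2016 = -0.202432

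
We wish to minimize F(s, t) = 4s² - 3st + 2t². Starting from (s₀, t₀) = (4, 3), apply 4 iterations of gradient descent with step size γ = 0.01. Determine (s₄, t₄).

∇F = (8s - 3t, -3s + 4t)
(s₁, t₁) = (4, 3) − 0.01·(23, 0) = (3.77, 3)
(s₂, t₂) = (3.77, 3) − 0.01·(21.16, 0.69) = (3.5584, 2.9931)
(s₃, t₃) = (3.5584, 2.9931) − 0.01·(19.4879, 1.2972) = (3.363521, 2.980128)
(s₄, t₄) = (3.363521, 2.980128) − 0.01·(17.967784, 1.829949) = (3.18384316, 2.96182851)

(3.18384316, 2.96182851)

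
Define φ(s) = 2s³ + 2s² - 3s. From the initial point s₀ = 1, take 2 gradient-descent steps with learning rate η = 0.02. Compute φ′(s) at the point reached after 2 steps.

3.537753716224

φ′(s) = 6s² + 4s - 3
s₁ = 1 − 0.02·7 = 0.86
s₂ = 0.86 − 0.02·4.8776 = 0.762448
φ′(s) at (0.762448) = 3.537753716224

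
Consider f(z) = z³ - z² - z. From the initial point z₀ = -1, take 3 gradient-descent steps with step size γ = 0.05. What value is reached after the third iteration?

-1.9158294

f′(z) = 3z² - 2z - 1
Step 1: f′(-1) = 4; z₁ = -1 − 0.05·4 = -1.2
Step 2: f′(-1.2) = 5.72; z₂ = -1.2 − 0.05·5.72 = -1.486
Step 3: f′(-1.486) = 8.596588; z₃ = -1.486 − 0.05·8.596588 = -1.9158294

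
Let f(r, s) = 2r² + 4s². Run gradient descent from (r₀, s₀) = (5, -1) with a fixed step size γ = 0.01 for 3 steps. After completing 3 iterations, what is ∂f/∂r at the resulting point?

∇f = (4r, 8s)
Step 1: at (5, -1), ∇f = (20, -8) → (5, -1) − 0.01·(20, -8) = (4.8, -0.92)
Step 2: at (4.8, -0.92), ∇f = (19.2, -7.36) → (4.8, -0.92) − 0.01·(19.2, -7.36) = (4.608, -0.8464)
Step 3: at (4.608, -0.8464), ∇f = (18.432, -6.7712) → (4.608, -0.8464) − 0.01·(18.432, -6.7712) = (4.42368, -0.778688)
∂f/∂r at (4.42368, -0.778688) = 17.69472

17.69472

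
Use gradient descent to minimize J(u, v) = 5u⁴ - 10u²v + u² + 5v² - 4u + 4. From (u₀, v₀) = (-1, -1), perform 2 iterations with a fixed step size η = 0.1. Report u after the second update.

∇J = (20u³ - 20uv + 2u - 4, -10u² + 10v)
Step 1: at (-1, -1), ∇J = (-46, -20) → (-1, -1) − 0.1·(-46, -20) = (3.6, 1)
Step 2: at (3.6, 1), ∇J = (864.32, -119.6) → (3.6, 1) − 0.1·(864.32, -119.6) = (-82.832, 12.96)
u = -82.832

-82.832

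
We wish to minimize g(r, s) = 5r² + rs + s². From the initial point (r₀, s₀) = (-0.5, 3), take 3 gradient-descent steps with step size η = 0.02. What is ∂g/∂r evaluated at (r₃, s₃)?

-1.282348

∇g = (10r + s, r + 2s)
(r₁, s₁) = (-0.5, 3) − 0.02·(-2, 5.5) = (-0.46, 2.89)
(r₂, s₂) = (-0.46, 2.89) − 0.02·(-1.71, 5.32) = (-0.4258, 2.7836)
(r₃, s₃) = (-0.4258, 2.7836) − 0.02·(-1.4744, 5.1414) = (-0.396312, 2.680772)
∂g/∂r at (-0.396312, 2.680772) = -1.282348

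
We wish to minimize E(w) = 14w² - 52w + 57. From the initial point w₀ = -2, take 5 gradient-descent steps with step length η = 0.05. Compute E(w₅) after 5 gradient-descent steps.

8.7361260544

E′(w) = 28w - 52
w₁ = -2 − 0.05·(-108) = 3.4
w₂ = 3.4 − 0.05·43.2 = 1.24
w₃ = 1.24 − 0.05·(-17.28) = 2.104
w₄ = 2.104 − 0.05·6.912 = 1.7584
w₅ = 1.7584 − 0.05·(-2.7648) = 1.89664
E(1.89664) = 8.7361260544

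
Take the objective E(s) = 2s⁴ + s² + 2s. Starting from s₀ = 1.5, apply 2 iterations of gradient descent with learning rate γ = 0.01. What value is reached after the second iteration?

1.00495744

E′(s) = 8s³ + 2s + 2
Step 1: E′(1.5) = 32; s₁ = 1.5 − 0.01·32 = 1.18
Step 2: E′(1.18) = 17.504256; s₂ = 1.18 − 0.01·17.504256 = 1.00495744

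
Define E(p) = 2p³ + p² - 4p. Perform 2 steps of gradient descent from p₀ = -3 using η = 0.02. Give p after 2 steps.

E′(p) = 6p² + 2p - 4
Step 1: E′(-3) = 44; p₁ = -3 − 0.02·44 = -3.88
Step 2: E′(-3.88) = 78.5664; p₂ = -3.88 − 0.02·78.5664 = -5.451328

-5.451328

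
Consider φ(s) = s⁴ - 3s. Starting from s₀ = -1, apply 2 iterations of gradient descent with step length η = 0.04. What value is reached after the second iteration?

-0.54028032

φ′(s) = 4s³ - 3
Step 1: φ′(-1) = -7; s₁ = -1 − 0.04·(-7) = -0.72
Step 2: φ′(-0.72) = -4.492992; s₂ = -0.72 − 0.04·(-4.492992) = -0.54028032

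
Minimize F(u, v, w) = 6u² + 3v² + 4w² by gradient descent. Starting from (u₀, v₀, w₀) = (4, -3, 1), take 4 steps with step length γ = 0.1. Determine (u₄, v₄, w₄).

∇F = (12u, 6v, 8w)
Step 1: at (4, -3, 1), ∇F = (48, -18, 8) → (4, -3, 1) − 0.1·(48, -18, 8) = (-0.8, -1.2, 0.2)
Step 2: at (-0.8, -1.2, 0.2), ∇F = (-9.6, -7.2, 1.6) → (-0.8, -1.2, 0.2) − 0.1·(-9.6, -7.2, 1.6) = (0.16, -0.48, 0.04)
Step 3: at (0.16, -0.48, 0.04), ∇F = (1.92, -2.88, 0.32) → (0.16, -0.48, 0.04) − 0.1·(1.92, -2.88, 0.32) = (-0.032, -0.192, 0.008)
Step 4: at (-0.032, -0.192, 0.008), ∇F = (-0.384, -1.152, 0.064) → (-0.032, -0.192, 0.008) − 0.1·(-0.384, -1.152, 0.064) = (0.0064, -0.0768, 0.0016)

(0.0064, -0.0768, 0.0016)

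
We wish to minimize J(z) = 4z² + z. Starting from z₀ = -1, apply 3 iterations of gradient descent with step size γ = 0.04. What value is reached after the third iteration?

J′(z) = 8z + 1
Step 1: J′(-1) = -7; z₁ = -1 − 0.04·(-7) = -0.72
Step 2: J′(-0.72) = -4.76; z₂ = -0.72 − 0.04·(-4.76) = -0.5296
Step 3: J′(-0.5296) = -3.2368; z₃ = -0.5296 − 0.04·(-3.2368) = -0.400128

-0.400128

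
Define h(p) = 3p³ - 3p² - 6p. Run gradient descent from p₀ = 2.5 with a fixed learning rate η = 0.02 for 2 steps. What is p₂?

h′(p) = 9p² - 6p - 6
p₁ = 2.5 − 0.02·35.25 = 1.795
p₂ = 1.795 − 0.02·12.228225 = 1.5504355

1.5504355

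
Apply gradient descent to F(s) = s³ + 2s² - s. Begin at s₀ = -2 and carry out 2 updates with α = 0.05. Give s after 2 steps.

F′(s) = 3s² + 4s - 1
s₁ = -2 − 0.05·3 = -2.15
s₂ = -2.15 − 0.05·4.2675 = -2.363375

-2.363375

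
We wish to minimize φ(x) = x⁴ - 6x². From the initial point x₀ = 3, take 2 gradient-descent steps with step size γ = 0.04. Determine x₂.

0.17732352

φ′(x) = 4x³ - 12x
Step 1: φ′(3) = 72; x₁ = 3 − 0.04·72 = 0.12
Step 2: φ′(0.12) = -1.433088; x₂ = 0.12 − 0.04·(-1.433088) = 0.17732352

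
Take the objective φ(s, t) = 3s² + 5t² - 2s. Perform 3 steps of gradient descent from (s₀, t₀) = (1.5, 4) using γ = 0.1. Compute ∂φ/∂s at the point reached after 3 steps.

∇φ = (6s - 2, 10t)
Step 1: at (1.5, 4), ∇φ = (7, 40) → (1.5, 4) − 0.1·(7, 40) = (0.8, 0)
Step 2: at (0.8, 0), ∇φ = (2.8, 0) → (0.8, 0) − 0.1·(2.8, 0) = (0.52, 0)
Step 3: at (0.52, 0), ∇φ = (1.12, 0) → (0.52, 0) − 0.1·(1.12, 0) = (0.408, 0)
∂φ/∂s at (0.408, 0) = 0.448

0.448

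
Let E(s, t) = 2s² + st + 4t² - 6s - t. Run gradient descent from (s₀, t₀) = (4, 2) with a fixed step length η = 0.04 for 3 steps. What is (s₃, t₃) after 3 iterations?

(2.853952, 0.418944)

∇E = (4s + t - 6, s + 8t - 1)
(s₁, t₁) = (4, 2) − 0.04·(12, 19) = (3.52, 1.24)
(s₂, t₂) = (3.52, 1.24) − 0.04·(9.32, 12.44) = (3.1472, 0.7424)
(s₃, t₃) = (3.1472, 0.7424) − 0.04·(7.3312, 8.0864) = (2.853952, 0.418944)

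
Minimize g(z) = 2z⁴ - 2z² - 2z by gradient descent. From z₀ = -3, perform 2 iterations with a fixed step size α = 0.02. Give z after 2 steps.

1.02481152

g′(z) = 8z³ - 4z - 2
z₁ = -3 − 0.02·(-206) = 1.12
z₂ = 1.12 − 0.02·4.759424 = 1.02481152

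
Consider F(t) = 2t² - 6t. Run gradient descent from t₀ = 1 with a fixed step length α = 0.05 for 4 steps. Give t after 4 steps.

F′(t) = 4t - 6
t₁ = 1 − 0.05·(-2) = 1.1
t₂ = 1.1 − 0.05·(-1.6) = 1.18
t₃ = 1.18 − 0.05·(-1.28) = 1.244
t₄ = 1.244 − 0.05·(-1.024) = 1.2952

1.2952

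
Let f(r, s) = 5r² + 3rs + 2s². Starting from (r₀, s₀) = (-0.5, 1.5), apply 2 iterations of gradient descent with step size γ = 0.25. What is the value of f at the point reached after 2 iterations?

∇f = (10r + 3s, 3r + 4s)
(r₁, s₁) = (-0.5, 1.5) − 0.25·(-0.5, 4.5) = (-0.375, 0.375)
(r₂, s₂) = (-0.375, 0.375) − 0.25·(-2.625, 0.375) = (0.28125, 0.28125)
f(0.28125, 0.28125) = 0.791015625

0.791015625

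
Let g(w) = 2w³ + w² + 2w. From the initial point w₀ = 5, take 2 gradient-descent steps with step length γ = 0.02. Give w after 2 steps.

1.277888

g′(w) = 6w² + 2w + 2
w₁ = 5 − 0.02·162 = 1.76
w₂ = 1.76 − 0.02·24.1056 = 1.277888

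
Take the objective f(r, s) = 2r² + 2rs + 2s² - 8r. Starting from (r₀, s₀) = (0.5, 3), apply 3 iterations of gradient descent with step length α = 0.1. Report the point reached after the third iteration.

(1.072, 0.4)

∇f = (4r + 2s - 8, 2r + 4s)
Step 1: at (0.5, 3), ∇f = (0, 13) → (0.5, 3) − 0.1·(0, 13) = (0.5, 1.7)
Step 2: at (0.5, 1.7), ∇f = (-2.6, 7.8) → (0.5, 1.7) − 0.1·(-2.6, 7.8) = (0.76, 0.92)
Step 3: at (0.76, 0.92), ∇f = (-3.12, 5.2) → (0.76, 0.92) − 0.1·(-3.12, 5.2) = (1.072, 0.4)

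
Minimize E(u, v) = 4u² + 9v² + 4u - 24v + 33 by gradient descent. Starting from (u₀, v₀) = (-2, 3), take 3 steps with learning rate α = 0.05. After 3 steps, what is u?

-0.824

∇E = (8u + 4, 18v - 24)
(u₁, v₁) = (-2, 3) − 0.05·(-12, 30) = (-1.4, 1.5)
(u₂, v₂) = (-1.4, 1.5) − 0.05·(-7.2, 3) = (-1.04, 1.35)
(u₃, v₃) = (-1.04, 1.35) − 0.05·(-4.32, 0.3) = (-0.824, 1.335)
u = -0.824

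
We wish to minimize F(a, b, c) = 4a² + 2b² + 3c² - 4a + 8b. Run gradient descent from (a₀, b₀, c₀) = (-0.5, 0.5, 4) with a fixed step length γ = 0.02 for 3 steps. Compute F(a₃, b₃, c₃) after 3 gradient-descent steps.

22.276025808896

∇F = (8a - 4, 4b + 8, 6c)
(a₁, b₁, c₁) = (-0.5, 0.5, 4) − 0.02·(-8, 10, 24) = (-0.34, 0.3, 3.52)
(a₂, b₂, c₂) = (-0.34, 0.3, 3.52) − 0.02·(-6.72, 9.2, 21.12) = (-0.2056, 0.116, 3.0976)
(a₃, b₃, c₃) = (-0.2056, 0.116, 3.0976) − 0.02·(-5.6448, 8.464, 18.5856) = (-0.092704, -0.05328, 2.725888)
F(-0.092704, -0.05328, 2.725888) = 22.276025808896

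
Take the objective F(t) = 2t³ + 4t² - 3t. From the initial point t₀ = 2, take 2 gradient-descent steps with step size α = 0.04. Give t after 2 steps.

F′(t) = 6t² + 8t - 3
Step 1: F′(2) = 37; t₁ = 2 − 0.04·37 = 0.52
Step 2: F′(0.52) = 2.7824; t₂ = 0.52 − 0.04·2.7824 = 0.408704

0.408704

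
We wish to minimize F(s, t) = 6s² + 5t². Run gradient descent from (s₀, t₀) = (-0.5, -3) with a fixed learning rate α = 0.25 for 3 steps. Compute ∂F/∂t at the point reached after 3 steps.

∇F = (12s, 10t)
(s₁, t₁) = (-0.5, -3) − 0.25·(-6, -30) = (1, 4.5)
(s₂, t₂) = (1, 4.5) − 0.25·(12, 45) = (-2, -6.75)
(s₃, t₃) = (-2, -6.75) − 0.25·(-24, -67.5) = (4, 10.125)
∂F/∂t at (4, 10.125) = 101.25

101.25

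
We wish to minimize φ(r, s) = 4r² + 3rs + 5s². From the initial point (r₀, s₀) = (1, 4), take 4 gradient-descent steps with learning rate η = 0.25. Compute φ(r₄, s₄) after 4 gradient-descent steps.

∇φ = (8r + 3s, 3r + 10s)
Step 1: at (1, 4), ∇φ = (20, 43) → (1, 4) − 0.25·(20, 43) = (-4, -6.75)
Step 2: at (-4, -6.75), ∇φ = (-52.25, -79.5) → (-4, -6.75) − 0.25·(-52.25, -79.5) = (9.0625, 13.125)
Step 3: at (9.0625, 13.125), ∇φ = (111.875, 158.4375) → (9.0625, 13.125) − 0.25·(111.875, 158.4375) = (-18.90625, -26.484375)
Step 4: at (-18.90625, -26.484375), ∇φ = (-230.703125, -321.5625) → (-18.90625, -26.484375) − 0.25·(-230.703125, -321.5625) = (38.76953125, 53.90625)
φ(38.76953125, 53.90625) = 26811.48529052734375

26811.48529052734375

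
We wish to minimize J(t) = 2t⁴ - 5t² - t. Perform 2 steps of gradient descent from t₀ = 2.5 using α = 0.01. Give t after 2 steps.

1.39556392

J′(t) = 8t³ - 10t - 1
Step 1: J′(2.5) = 99; t₁ = 2.5 − 0.01·99 = 1.51
Step 2: J′(1.51) = 11.443608; t₂ = 1.51 − 0.01·11.443608 = 1.39556392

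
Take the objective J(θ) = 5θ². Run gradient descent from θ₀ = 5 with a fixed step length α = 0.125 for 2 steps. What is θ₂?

0.3125

J′(θ) = 10θ
θ₁ = 5 − 0.125·50 = -1.25
θ₂ = -1.25 − 0.125·(-12.5) = 0.3125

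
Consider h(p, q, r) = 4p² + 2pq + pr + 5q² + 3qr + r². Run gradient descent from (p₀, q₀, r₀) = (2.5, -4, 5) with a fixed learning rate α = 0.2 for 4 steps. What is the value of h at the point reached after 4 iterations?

∇h = (8p + 2q + r, 2p + 10q + 3r, p + 3q + 2r)
(p₁, q₁, r₁) = (2.5, -4, 5) − 0.2·(17, -20, 0.5) = (-0.9, 0, 4.9)
(p₂, q₂, r₂) = (-0.9, 0, 4.9) − 0.2·(-2.3, 12.9, 8.9) = (-0.44, -2.58, 3.12)
(p₃, q₃, r₃) = (-0.44, -2.58, 3.12) − 0.2·(-5.56, -17.32, -1.94) = (0.672, 0.884, 3.508)
(p₄, q₄, r₄) = (0.672, 0.884, 3.508) − 0.2·(10.652, 20.708, 10.34) = (-1.4584, -3.2576, 1.44)
h(-1.4584, -3.2576, 1.44) = 56.96995072

56.96995072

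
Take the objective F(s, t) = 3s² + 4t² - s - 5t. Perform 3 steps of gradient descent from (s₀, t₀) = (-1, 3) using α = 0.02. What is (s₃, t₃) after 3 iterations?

∇F = (6s - 1, 8t - 5)
Step 1: at (-1, 3), ∇F = (-7, 19) → (-1, 3) − 0.02·(-7, 19) = (-0.86, 2.62)
Step 2: at (-0.86, 2.62), ∇F = (-6.16, 15.96) → (-0.86, 2.62) − 0.02·(-6.16, 15.96) = (-0.7368, 2.3008)
Step 3: at (-0.7368, 2.3008), ∇F = (-5.4208, 13.4064) → (-0.7368, 2.3008) − 0.02·(-5.4208, 13.4064) = (-0.628384, 2.032672)

(-0.628384, 2.032672)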